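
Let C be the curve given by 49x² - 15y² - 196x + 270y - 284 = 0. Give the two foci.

Group the x- and y-terms: 49(x² - 4x) -15(y² - 18y) = 284
Completing the square gives 49(x - 2)² -15(y - 9)² = 284 + 196 - 1215 = -735.
Dividing both sides by -735: (y - 9)²/49 - (x - 2)²/15 = 1
Hyperbola, center (2, 9), transverse axis vertical; a² = 49, b² = 15.
c² = a² + b² = 49 + 15 = 64, so c = 8.
Foci lie on the vertical axis through the center: (h, k ± c).

(2, 1) and (2, 17)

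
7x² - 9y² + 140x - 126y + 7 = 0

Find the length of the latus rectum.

Group the x- and y-terms: 7(x² + 20x) -9(y² + 14y) = -7
7(x + 10)² -9(y + 7)² = -7 + 700 - 441 = 252
Divide by 252: (x + 10)²/36 - (y + 7)²/28 = 1
Hyperbola, center (-10, -7), transverse axis horizontal; a² = 36, b² = 28.
Latus rectum length = 2b²/a = 2·28/6 = 28/3.

28/3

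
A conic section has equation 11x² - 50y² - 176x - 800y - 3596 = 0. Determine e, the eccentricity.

e = √122/10

Group: 11(x² - 16x) -50(y² + 16y) = 3596
Complete the square in x and y: 11(x - 8)² -50(y + 8)² = 3596 + 704 - 3200 = 1100
Divide through by 1100 to get (x - 8)²/100 - (y + 8)²/22 = 1.
Hyperbola, center (8, -8), transverse axis horizontal; a² = 100, b² = 22.
c² = a² + b² = 122, so c = √122.
e = c/a = √122/10.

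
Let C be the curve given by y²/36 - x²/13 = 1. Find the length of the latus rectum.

13/3

Center (0, 0). The positive term is the y-term, so the transverse axis is vertical; a² = 36, b² = 13.
Latus rectum length = 2b²/a = 2·13/6 = 13/3.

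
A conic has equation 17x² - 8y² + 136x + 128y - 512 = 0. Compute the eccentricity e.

e = 5√2/4

17(x² + 8x) -8(y² - 16y) = 512
Complete the square: 17(x + 4)² -8(y - 8)² = 512 + 272 - 512 = 272
Dividing both sides by 272: (x + 4)²/16 - (y - 8)²/34 = 1
Hyperbola, center (-4, 8), transverse axis horizontal; a² = 16, b² = 34.
c² = a² + b² = 50, so c = 5√2.
e = c/a = 5√2/4.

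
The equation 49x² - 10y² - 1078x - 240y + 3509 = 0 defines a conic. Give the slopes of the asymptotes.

Group the x- and y-terms: 49(x² - 22x) -10(y² + 24y) = -3509
Complete the square: 49(x - 11)² -10(y + 12)² = -3509 + 5929 - 1440 = 980
Divide through by 980 to get (x - 11)²/20 - (y + 12)²/98 = 1.
Hyperbola, center (11, -12), transverse axis horizontal; a² = 20, b² = 98.
For a horizontal hyperbola the asymptotes have slope ±b/a.
Here that is ±7√2/2√5 = ±7√10/10.

7√10/10 and -7√10/10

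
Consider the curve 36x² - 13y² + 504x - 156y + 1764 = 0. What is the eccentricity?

Rearranging, 36(x² + 14x) -13(y² + 12y) = -1764.
Complete the square in x and y: 36(x + 7)² -13(y + 6)² = -1764 + 1764 - 468 = -468
Dividing both sides by -468: (y + 6)²/36 - (x + 7)²/13 = 1
Hyperbola, center (-7, -6), transverse axis vertical; a² = 36, b² = 13.
c² = a² + b² = 49, so c = 7.
e = c/a = 7/6.

e = 7/6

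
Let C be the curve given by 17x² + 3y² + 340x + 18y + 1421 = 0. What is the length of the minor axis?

6√2

17(x² + 20x) + 3(y² + 6y) = -1421
Complete the square: 17(x + 10)² + 3(y + 3)² = -1421 + 1700 + 27 = 306
Dividing both sides by 306: (x + 10)²/18 + (y + 3)²/102 = 1
Ellipse, center (-10, -3), major axis vertical; a² = 102, b² = 18.
b² = 18 so b = 3√2; the minor axis has length 2b = 6√2.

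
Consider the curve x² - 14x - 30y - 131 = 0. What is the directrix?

y = -27/2

Only x is squared. Complete the square in x: (x - 7)² = 30(y + 6).
Vertex (7, -6); 4p = 30 so p = 15/2. Opens up.
Directrix is the horizontal line y = k − p = -6 − (15/2) = -27/2.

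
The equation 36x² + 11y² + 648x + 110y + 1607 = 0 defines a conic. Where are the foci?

Group the x- and y-terms: 36(x² + 18x) + 11(y² + 10y) = -1607
Complete the square: 36(x + 9)² + 11(y + 5)² = -1607 + 2916 + 275 = 1584
Dividing both sides by 1584: (x + 9)²/44 + (y + 5)²/144 = 1
Ellipse, center (-9, -5), major axis vertical; a² = 144, b² = 44.
c² = a² - b² = 144 - 44 = 100, so c = 10.
Foci lie on the vertical axis through the center: (h, k ± c).

(-9, -15) and (-9, 5)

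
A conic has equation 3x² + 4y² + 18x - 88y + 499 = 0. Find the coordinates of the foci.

(-4, 11) and (-2, 11)

3(x² + 6x) + 4(y² - 22y) = -499
Complete the square: 3(x + 3)² + 4(y - 11)² = -499 + 27 + 484 = 12
Dividing both sides by 12: (x + 3)²/4 + (y - 11)²/3 = 1
Ellipse, center (-3, 11), major axis horizontal; a² = 4, b² = 3.
c² = a² - b² = 4 - 3 = 1, so c = 1.
Foci lie on the horizontal axis through the center: (h ± c, k).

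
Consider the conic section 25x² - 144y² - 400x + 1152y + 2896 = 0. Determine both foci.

Collect terms: 25(x² - 16x) -144(y² - 8y) = -2896
Complete the square in x and y: 25(x - 8)² -144(y - 4)² = -2896 + 1600 - 2304 = -3600
Dividing both sides by -3600: (y - 4)²/25 - (x - 8)²/144 = 1
Hyperbola, center (8, 4), transverse axis vertical; a² = 25, b² = 144.
c² = a² + b² = 25 + 144 = 169, so c = 13.
Foci lie on the vertical axis through the center: (h, k ± c).

(8, -9) and (8, 17)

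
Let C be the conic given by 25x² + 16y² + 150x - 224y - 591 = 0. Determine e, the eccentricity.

Collect terms: 25(x² + 6x) + 16(y² - 14y) = 591
Completing the square gives 25(x + 3)² + 16(y - 7)² = 591 + 225 + 784 = 1600.
Divide through by 1600 to get (x + 3)²/64 + (y - 7)²/100 = 1.
Ellipse, center (-3, 7), major axis vertical; a² = 100, b² = 64.
c² = a² - b² = 36, so c = 6.
e = c/a = 6/10 = 3/5.

e = 3/5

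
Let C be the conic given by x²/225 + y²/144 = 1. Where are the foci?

Center (0, 0). The larger denominator 225 sits under the x-term, so the major axis is horizontal; a² = 225, b² = 144.
c² = a² - b² = 225 - 144 = 81, so c = 9.
Foci lie on the horizontal axis through the center: (h ± c, k).

(-9, 0) and (9, 0)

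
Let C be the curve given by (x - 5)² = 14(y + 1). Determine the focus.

Vertex (5, -1); 4p = 14 so p = 7/2. Opens up.
Focus is p units from the vertex along the axis: (h, k + p).

(5, 5/2)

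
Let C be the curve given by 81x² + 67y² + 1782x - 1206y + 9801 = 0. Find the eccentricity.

Rearranging, 81(x² + 22x) + 67(y² - 18y) = -9801.
Complete the square: 81(x + 11)² + 67(y - 9)² = -9801 + 9801 + 5427 = 5427
Dividing both sides by 5427: (x + 11)²/67 + (y - 9)²/81 = 1
Ellipse, center (-11, 9), major axis vertical; a² = 81, b² = 67.
c² = a² - b² = 14, so c = √14.
e = c/a = √14/9.

e = √14/9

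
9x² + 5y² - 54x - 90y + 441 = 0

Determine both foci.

Rearranging, 9(x² - 6x) + 5(y² - 18y) = -441.
Completing the square gives 9(x - 3)² + 5(y - 9)² = -441 + 81 + 405 = 45.
Dividing both sides by 45: (x - 3)²/5 + (y - 9)²/9 = 1
Ellipse, center (3, 9), major axis vertical; a² = 9, b² = 5.
c² = a² - b² = 9 - 5 = 4, so c = 2.
Foci lie on the vertical axis through the center: (h, k ± c).

(3, 7) and (3, 11)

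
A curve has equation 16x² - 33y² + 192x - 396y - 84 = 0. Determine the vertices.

Collect terms: 16(x² + 12x) -33(y² + 12y) = 84
16(x + 6)² -33(y + 6)² = 84 + 576 - 1188 = -528
Divide through by -528 to get (y + 6)²/16 - (x + 6)²/33 = 1.
Hyperbola, center (-6, -6), transverse axis vertical; a² = 16, b² = 33.
a = 4. Vertices at (h, k ± a).

(-6, -10) and (-6, -2)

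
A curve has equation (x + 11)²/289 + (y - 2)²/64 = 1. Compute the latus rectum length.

Center (-11, 2). The larger denominator 289 sits under the x-term, so the major axis is horizontal; a² = 289, b² = 64.
Latus rectum length = 2b²/a = 2·64/17 = 128/17.

128/17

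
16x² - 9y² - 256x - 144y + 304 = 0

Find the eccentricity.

Group the x- and y-terms: 16(x² - 16x) -9(y² + 16y) = -304
16(x - 8)² -9(y + 8)² = -304 + 1024 - 576 = 144
Dividing both sides by 144: (x - 8)²/9 - (y + 8)²/16 = 1
Hyperbola, center (8, -8), transverse axis horizontal; a² = 9, b² = 16.
c² = a² + b² = 25, so c = 5.
e = c/a = 5/3.

e = 5/3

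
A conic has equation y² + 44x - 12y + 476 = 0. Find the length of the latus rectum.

44

Only y is squared. Complete the square in y: (y - 6)² = -44(x + 10).
Vertex (-10, 6); 4p = -44 so p = -11. Opens left.
Latus rectum length = |4p| = 44.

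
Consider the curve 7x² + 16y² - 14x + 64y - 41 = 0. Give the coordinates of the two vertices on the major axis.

Rearranging, 7(x² - 2x) + 16(y² + 4y) = 41.
7(x - 1)² + 16(y + 2)² = 41 + 7 + 64 = 112
Dividing both sides by 112: (x - 1)²/16 + (y + 2)²/7 = 1
Ellipse, center (1, -2), major axis horizontal; a² = 16, b² = 7.
a = 4. Vertices at (h ± a, k).

(-3, -2) and (5, -2)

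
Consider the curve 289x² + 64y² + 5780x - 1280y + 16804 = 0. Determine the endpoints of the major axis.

(-10, -7) and (-10, 27)

289(x² + 20x) + 64(y² - 20y) = -16804
289(x + 10)² + 64(y - 10)² = -16804 + 28900 + 6400 = 18496
Divide through by 18496 to get (x + 10)²/64 + (y - 10)²/289 = 1.
Ellipse, center (-10, 10), major axis vertical; a² = 289, b² = 64.
a = 17. Vertices at (h, k ± a).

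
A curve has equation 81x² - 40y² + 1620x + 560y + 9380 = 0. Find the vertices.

(-10, -2) and (-10, 16)

81(x² + 20x) -40(y² - 14y) = -9380
Complete the square: 81(x + 10)² -40(y - 7)² = -9380 + 8100 - 1960 = -3240
Divide by -3240: (y - 7)²/81 - (x + 10)²/40 = 1
Hyperbola, center (-10, 7), transverse axis vertical; a² = 81, b² = 40.
a = 9. Vertices at (h, k ± a).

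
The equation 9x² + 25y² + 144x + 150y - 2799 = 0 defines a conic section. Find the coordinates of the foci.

Rearranging, 9(x² + 16x) + 25(y² + 6y) = 2799.
Completing the square gives 9(x + 8)² + 25(y + 3)² = 2799 + 576 + 225 = 3600.
Dividing both sides by 3600: (x + 8)²/400 + (y + 3)²/144 = 1
Ellipse, center (-8, -3), major axis horizontal; a² = 400, b² = 144.
c² = a² - b² = 400 - 144 = 256, so c = 16.
Foci lie on the horizontal axis through the center: (h ± c, k).

(-24, -3) and (8, -3)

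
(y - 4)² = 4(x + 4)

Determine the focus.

(-3, 4)

Vertex (-4, 4); 4p = 4 so p = 1. Opens right.
Focus is p units from the vertex along the axis: (h + p, k).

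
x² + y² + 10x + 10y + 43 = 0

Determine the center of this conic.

Group the x- and y-terms: (x² + 10x) + (y² + 10y) = -43
Completing the square gives (x + 5)² + (y + 5)² = -43 + 25 + 25 = 7.
So (x + 5)² + (y + 5)² = 7.
Circle centered at (-5, -5) with r² = 7.

(-5, -5)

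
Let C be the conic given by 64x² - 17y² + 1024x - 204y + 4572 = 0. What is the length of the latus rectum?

17/4

Rearranging, 64(x² + 16x) -17(y² + 12y) = -4572.
Completing the square gives 64(x + 8)² -17(y + 6)² = -4572 + 4096 - 612 = -1088.
Divide by -1088: (y + 6)²/64 - (x + 8)²/17 = 1
Hyperbola, center (-8, -6), transverse axis vertical; a² = 64, b² = 17.
Latus rectum length = 2b²/a = 2·17/8 = 17/4.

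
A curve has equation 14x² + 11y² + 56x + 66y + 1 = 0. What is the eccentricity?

e = √42/14

Group: 14(x² + 4x) + 11(y² + 6y) = -1
Complete the square: 14(x + 2)² + 11(y + 3)² = -1 + 56 + 99 = 154
Divide by 154: (x + 2)²/11 + (y + 3)²/14 = 1
Ellipse, center (-2, -3), major axis vertical; a² = 14, b² = 11.
c² = a² - b² = 3, so c = √3.
e = c/a = √3/√14 = √42/14.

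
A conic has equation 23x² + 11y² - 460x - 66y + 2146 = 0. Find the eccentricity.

Group: 23(x² - 20x) + 11(y² - 6y) = -2146
Complete the square in x and y: 23(x - 10)² + 11(y - 3)² = -2146 + 2300 + 99 = 253
Divide by 253: (x - 10)²/11 + (y - 3)²/23 = 1
Ellipse, center (10, 3), major axis vertical; a² = 23, b² = 11.
c² = a² - b² = 12, so c = 2√3.
e = c/a = 2√3/√23 = 2√69/23.

e = 2√69/23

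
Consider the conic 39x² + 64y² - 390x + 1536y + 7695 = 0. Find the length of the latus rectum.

Group the x- and y-terms: 39(x² - 10x) + 64(y² + 24y) = -7695
Completing the square gives 39(x - 5)² + 64(y + 12)² = -7695 + 975 + 9216 = 2496.
Dividing both sides by 2496: (x - 5)²/64 + (y + 12)²/39 = 1
Ellipse, center (5, -12), major axis horizontal; a² = 64, b² = 39.
Latus rectum length = 2b²/a = 2·39/8 = 39/4.

39/4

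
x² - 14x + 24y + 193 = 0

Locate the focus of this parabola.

Only x is squared. Complete the square in x: (x - 7)² = -24(y + 6).
Vertex (7, -6); 4p = -24 so p = -6. Opens down.
Focus is p units from the vertex along the axis: (h, k + p).

(7, -12)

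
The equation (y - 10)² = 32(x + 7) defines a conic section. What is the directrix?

Vertex (-7, 10); 4p = 32 so p = 8. Opens right.
Directrix is the vertical line x = h − p = -7 − (8) = -15.

x = -15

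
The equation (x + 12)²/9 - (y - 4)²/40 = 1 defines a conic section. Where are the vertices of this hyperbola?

(-15, 4) and (-9, 4)

Center (-12, 4). The positive term is the x-term, so the transverse axis is horizontal; a² = 9, b² = 40.
a = 3. Vertices at (h ± a, k).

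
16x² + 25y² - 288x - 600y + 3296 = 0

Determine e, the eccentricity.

Rearranging, 16(x² - 18x) + 25(y² - 24y) = -3296.
Completing the square gives 16(x - 9)² + 25(y - 12)² = -3296 + 1296 + 3600 = 1600.
Dividing both sides by 1600: (x - 9)²/100 + (y - 12)²/64 = 1
Ellipse, center (9, 12), major axis horizontal; a² = 100, b² = 64.
c² = a² - b² = 36, so c = 6.
e = c/a = 6/10 = 3/5.

e = 3/5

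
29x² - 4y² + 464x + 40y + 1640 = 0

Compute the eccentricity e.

Group: 29(x² + 16x) -4(y² - 10y) = -1640
Complete the square: 29(x + 8)² -4(y - 5)² = -1640 + 1856 - 100 = 116
Dividing both sides by 116: (x + 8)²/4 - (y - 5)²/29 = 1
Hyperbola, center (-8, 5), transverse axis horizontal; a² = 4, b² = 29.
c² = a² + b² = 33, so c = √33.
e = c/a = √33/2.

e = √33/2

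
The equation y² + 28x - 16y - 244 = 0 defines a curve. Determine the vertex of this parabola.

(11, 8)

Only y is squared. Complete the square in y: (y - 8)² = -28(x - 11).
Vertex (11, 8); 4p = -28 so p = -7. Opens left.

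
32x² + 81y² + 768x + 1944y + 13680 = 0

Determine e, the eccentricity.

32(x² + 24x) + 81(y² + 24y) = -13680
Completing the square gives 32(x + 12)² + 81(y + 12)² = -13680 + 4608 + 11664 = 2592.
Divide by 2592: (x + 12)²/81 + (y + 12)²/32 = 1
Ellipse, center (-12, -12), major axis horizontal; a² = 81, b² = 32.
c² = a² - b² = 49, so c = 7.
e = c/a = 7/9.

e = 7/9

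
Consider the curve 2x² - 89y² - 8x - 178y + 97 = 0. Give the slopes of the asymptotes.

√178/89 and -√178/89

Group the x- and y-terms: 2(x² - 4x) -89(y² + 2y) = -97
Complete the square: 2(x - 2)² -89(y + 1)² = -97 + 8 - 89 = -178
Dividing both sides by -178: (y + 1)²/2 - (x - 2)²/89 = 1
Hyperbola, center (2, -1), transverse axis vertical; a² = 2, b² = 89.
For a vertical hyperbola the asymptotes have slope ±a/b.
Here that is ±√2/√89 = ±√178/89.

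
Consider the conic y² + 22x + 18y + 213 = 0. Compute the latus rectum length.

22

Only y is squared. Complete the square in y: (y + 9)² = -22(x + 6).
Vertex (-6, -9); 4p = -22 so p = -11/2. Opens left.
Latus rectum length = |4p| = 22.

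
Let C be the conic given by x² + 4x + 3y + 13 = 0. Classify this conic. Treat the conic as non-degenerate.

No xy term. Coefficients of x² and y² are A = 1, C = 0.
Exactly one squared variable ⇒ parabola.

parabola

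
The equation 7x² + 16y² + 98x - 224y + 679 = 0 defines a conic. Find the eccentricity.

7(x² + 14x) + 16(y² - 14y) = -679
7(x + 7)² + 16(y - 7)² = -679 + 343 + 784 = 448
Divide through by 448 to get (x + 7)²/64 + (y - 7)²/28 = 1.
Ellipse, center (-7, 7), major axis horizontal; a² = 64, b² = 28.
c² = a² - b² = 36, so c = 6.
e = c/a = 6/8 = 3/4.

e = 3/4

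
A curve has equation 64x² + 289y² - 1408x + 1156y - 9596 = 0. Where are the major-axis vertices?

Rearranging, 64(x² - 22x) + 289(y² + 4y) = 9596.
64(x - 11)² + 289(y + 2)² = 9596 + 7744 + 1156 = 18496
Dividing both sides by 18496: (x - 11)²/289 + (y + 2)²/64 = 1
Ellipse, center (11, -2), major axis horizontal; a² = 289, b² = 64.
a = 17. Vertices at (h ± a, k).

(-6, -2) and (28, -2)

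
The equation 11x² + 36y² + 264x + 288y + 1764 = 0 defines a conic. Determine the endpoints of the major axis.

(-18, -4) and (-6, -4)

Rearranging, 11(x² + 24x) + 36(y² + 8y) = -1764.
Complete the square in x and y: 11(x + 12)² + 36(y + 4)² = -1764 + 1584 + 576 = 396
Divide by 396: (x + 12)²/36 + (y + 4)²/11 = 1
Ellipse, center (-12, -4), major axis horizontal; a² = 36, b² = 11.
a = 6. Vertices at (h ± a, k).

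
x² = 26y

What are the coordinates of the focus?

(0, 13/2)

Vertex (0, 0); 4p = 26 so p = 13/2. Opens up.
Focus is p units from the vertex along the axis: (h, k + p).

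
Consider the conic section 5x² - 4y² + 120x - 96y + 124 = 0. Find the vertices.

5(x² + 24x) -4(y² + 24y) = -124
5(x + 12)² -4(y + 12)² = -124 + 720 - 576 = 20
Dividing both sides by 20: (x + 12)²/4 - (y + 12)²/5 = 1
Hyperbola, center (-12, -12), transverse axis horizontal; a² = 4, b² = 5.
a = 2. Vertices at (h ± a, k).

(-14, -12) and (-10, -12)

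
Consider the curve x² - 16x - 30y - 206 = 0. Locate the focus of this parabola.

(8, -3/2)

Only x is squared. Complete the square in x: (x - 8)² = 30(y + 9).
Vertex (8, -9); 4p = 30 so p = 15/2. Opens up.
Focus is p units from the vertex along the axis: (h, k + p).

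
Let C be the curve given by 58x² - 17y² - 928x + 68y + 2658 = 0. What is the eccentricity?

e = 5√51/17

58(x² - 16x) -17(y² - 4y) = -2658
Complete the square: 58(x - 8)² -17(y - 2)² = -2658 + 3712 - 68 = 986
Dividing both sides by 986: (x - 8)²/17 - (y - 2)²/58 = 1
Hyperbola, center (8, 2), transverse axis horizontal; a² = 17, b² = 58.
c² = a² + b² = 75, so c = 5√3.
e = c/a = 5√3/√17 = 5√51/17.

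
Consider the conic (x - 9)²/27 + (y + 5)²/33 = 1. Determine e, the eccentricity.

e = √22/11

Center (9, -5). The larger denominator 33 sits under the y-term, so the major axis is vertical; a² = 33, b² = 27.
c² = a² - b² = 6, so c = √6.
e = c/a = √6/√33 = √22/11.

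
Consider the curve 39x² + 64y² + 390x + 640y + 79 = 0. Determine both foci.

Rearranging, 39(x² + 10x) + 64(y² + 10y) = -79.
Completing the square gives 39(x + 5)² + 64(y + 5)² = -79 + 975 + 1600 = 2496.
Divide by 2496: (x + 5)²/64 + (y + 5)²/39 = 1
Ellipse, center (-5, -5), major axis horizontal; a² = 64, b² = 39.
c² = a² - b² = 64 - 39 = 25, so c = 5.
Foci lie on the horizontal axis through the center: (h ± c, k).

(-10, -5) and (0, -5)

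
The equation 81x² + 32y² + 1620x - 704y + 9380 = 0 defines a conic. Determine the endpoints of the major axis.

(-10, 2) and (-10, 20)

Group the x- and y-terms: 81(x² + 20x) + 32(y² - 22y) = -9380
Complete the square in x and y: 81(x + 10)² + 32(y - 11)² = -9380 + 8100 + 3872 = 2592
Dividing both sides by 2592: (x + 10)²/32 + (y - 11)²/81 = 1
Ellipse, center (-10, 11), major axis vertical; a² = 81, b² = 32.
a = 9. Vertices at (h, k ± a).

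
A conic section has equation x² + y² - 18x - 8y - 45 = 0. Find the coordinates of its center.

Rearranging, (x² - 18x) + (y² - 8y) = 45.
Complete the square in x and y: (x - 9)² + (y - 4)² = 45 + 81 + 16 = 142
So (x - 9)² + (y - 4)² = 142.
Circle centered at (9, 4) with r² = 142.

(9, 4)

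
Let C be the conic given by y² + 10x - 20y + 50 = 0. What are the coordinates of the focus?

(5/2, 10)

Only y is squared. Complete the square in y: (y - 10)² = -10(x - 5).
Vertex (5, 10); 4p = -10 so p = -5/2. Opens left.
Focus is p units from the vertex along the axis: (h + p, k).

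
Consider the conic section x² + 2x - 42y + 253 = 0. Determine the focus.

(-1, 33/2)

Only x is squared. Complete the square in x: (x + 1)² = 42(y - 6).
Vertex (-1, 6); 4p = 42 so p = 21/2. Opens up.
Focus is p units from the vertex along the axis: (h, k + p).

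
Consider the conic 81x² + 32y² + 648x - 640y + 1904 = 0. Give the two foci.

(-4, 3) and (-4, 17)

Collect terms: 81(x² + 8x) + 32(y² - 20y) = -1904
Completing the square gives 81(x + 4)² + 32(y - 10)² = -1904 + 1296 + 3200 = 2592.
Divide through by 2592 to get (x + 4)²/32 + (y - 10)²/81 = 1.
Ellipse, center (-4, 10), major axis vertical; a² = 81, b² = 32.
c² = a² - b² = 81 - 32 = 49, so c = 7.
Foci lie on the vertical axis through the center: (h, k ± c).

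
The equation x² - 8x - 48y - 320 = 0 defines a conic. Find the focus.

(4, 5)

Only x is squared. Complete the square in x: (x - 4)² = 48(y + 7).
Vertex (4, -7); 4p = 48 so p = 12. Opens up.
Focus is p units from the vertex along the axis: (h, k + p).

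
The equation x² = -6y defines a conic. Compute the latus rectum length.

6

Vertex (0, 0); 4p = -6 so p = -3/2. Opens down.
Latus rectum length = |4p| = 6.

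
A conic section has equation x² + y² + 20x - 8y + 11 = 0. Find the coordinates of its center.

(-10, 4)

Rearranging, (x² + 20x) + (y² - 8y) = -11.
Complete the square in x and y: (x + 10)² + (y - 4)² = -11 + 100 + 16 = 105
So (x + 10)² + (y - 4)² = 105.
Circle centered at (-10, 4) with r² = 105.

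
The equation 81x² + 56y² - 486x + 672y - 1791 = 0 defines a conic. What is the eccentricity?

Rearranging, 81(x² - 6x) + 56(y² + 12y) = 1791.
Complete the square in x and y: 81(x - 3)² + 56(y + 6)² = 1791 + 729 + 2016 = 4536
Divide by 4536: (x - 3)²/56 + (y + 6)²/81 = 1
Ellipse, center (3, -6), major axis vertical; a² = 81, b² = 56.
c² = a² - b² = 25, so c = 5.
e = c/a = 5/9.

e = 5/9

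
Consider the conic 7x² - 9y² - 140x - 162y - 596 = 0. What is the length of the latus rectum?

Group the x- and y-terms: 7(x² - 20x) -9(y² + 18y) = 596
Complete the square: 7(x - 10)² -9(y + 9)² = 596 + 700 - 729 = 567
Dividing both sides by 567: (x - 10)²/81 - (y + 9)²/63 = 1
Hyperbola, center (10, -9), transverse axis horizontal; a² = 81, b² = 63.
Latus rectum length = 2b²/a = 2·63/9 = 14.

14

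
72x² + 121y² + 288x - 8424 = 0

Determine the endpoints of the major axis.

(-13, 0) and (9, 0)

Collect terms: 72(x² + 4x) + 121y² = 8424
Complete the square: 72(x + 2)² + 121y² = 8424 + 288 + 0 = 8712
Dividing both sides by 8712: (x + 2)²/121 + y²/72 = 1
Ellipse, center (-2, 0), major axis horizontal; a² = 121, b² = 72.
a = 11. Vertices at (h ± a, k).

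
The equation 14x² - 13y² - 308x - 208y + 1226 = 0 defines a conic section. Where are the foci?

(11, -8 - 3√6) and (11, -8 + 3√6)

Rearranging, 14(x² - 22x) -13(y² + 16y) = -1226.
Complete the square: 14(x - 11)² -13(y + 8)² = -1226 + 1694 - 832 = -364
Divide through by -364 to get (y + 8)²/28 - (x - 11)²/26 = 1.
Hyperbola, center (11, -8), transverse axis vertical; a² = 28, b² = 26.
c² = a² + b² = 28 + 26 = 54, so c = 3√6.
Foci lie on the vertical axis through the center: (h, k ± c).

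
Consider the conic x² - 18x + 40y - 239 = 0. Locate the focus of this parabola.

(9, -2)

Only x is squared. Complete the square in x: (x - 9)² = -40(y - 8).
Vertex (9, 8); 4p = -40 so p = -10. Opens down.
Focus is p units from the vertex along the axis: (h, k + p).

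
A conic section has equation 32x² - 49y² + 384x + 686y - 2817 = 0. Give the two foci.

Collect terms: 32(x² + 12x) -49(y² - 14y) = 2817
Completing the square gives 32(x + 6)² -49(y - 7)² = 2817 + 1152 - 2401 = 1568.
Divide through by 1568 to get (x + 6)²/49 - (y - 7)²/32 = 1.
Hyperbola, center (-6, 7), transverse axis horizontal; a² = 49, b² = 32.
c² = a² + b² = 49 + 32 = 81, so c = 9.
Foci lie on the horizontal axis through the center: (h ± c, k).

(-15, 7) and (3, 7)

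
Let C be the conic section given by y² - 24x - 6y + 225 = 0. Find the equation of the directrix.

x = 3

Only y is squared. Complete the square in y: (y - 3)² = 24(x - 9).
Vertex (9, 3); 4p = 24 so p = 6. Opens right.
Directrix is the vertical line x = h − p = 9 − (6) = 3.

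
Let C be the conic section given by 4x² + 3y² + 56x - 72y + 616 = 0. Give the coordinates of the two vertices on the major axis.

4(x² + 14x) + 3(y² - 24y) = -616
Complete the square: 4(x + 7)² + 3(y - 12)² = -616 + 196 + 432 = 12
Dividing both sides by 12: (x + 7)²/3 + (y - 12)²/4 = 1
Ellipse, center (-7, 12), major axis vertical; a² = 4, b² = 3.
a = 2. Vertices at (h, k ± a).

(-7, 10) and (-7, 14)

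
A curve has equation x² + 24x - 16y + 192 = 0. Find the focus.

(-12, 7)

Only x is squared. Complete the square in x: (x + 12)² = 16(y - 3).
Vertex (-12, 3); 4p = 16 so p = 4. Opens up.
Focus is p units from the vertex along the axis: (h, k + p).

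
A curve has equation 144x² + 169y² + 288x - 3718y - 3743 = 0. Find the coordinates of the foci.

Rearranging, 144(x² + 2x) + 169(y² - 22y) = 3743.
Complete the square in x and y: 144(x + 1)² + 169(y - 11)² = 3743 + 144 + 20449 = 24336
Divide through by 24336 to get (x + 1)²/169 + (y - 11)²/144 = 1.
Ellipse, center (-1, 11), major axis horizontal; a² = 169, b² = 144.
c² = a² - b² = 169 - 144 = 25, so c = 5.
Foci lie on the horizontal axis through the center: (h ± c, k).

(-6, 11) and (4, 11)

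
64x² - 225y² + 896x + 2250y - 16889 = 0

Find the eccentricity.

Group the x- and y-terms: 64(x² + 14x) -225(y² - 10y) = 16889
64(x + 7)² -225(y - 5)² = 16889 + 3136 - 5625 = 14400
Dividing both sides by 14400: (x + 7)²/225 - (y - 5)²/64 = 1
Hyperbola, center (-7, 5), transverse axis horizontal; a² = 225, b² = 64.
c² = a² + b² = 289, so c = 17.
e = c/a = 17/15.

e = 17/15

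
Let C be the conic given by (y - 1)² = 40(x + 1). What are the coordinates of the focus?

Vertex (-1, 1); 4p = 40 so p = 10. Opens right.
Focus is p units from the vertex along the axis: (h + p, k).

(9, 1)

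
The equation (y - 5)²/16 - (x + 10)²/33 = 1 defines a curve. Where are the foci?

(-10, -2) and (-10, 12)

Center (-10, 5). The positive term is the y-term, so the transverse axis is vertical; a² = 16, b² = 33.
c² = a² + b² = 16 + 33 = 49, so c = 7.
Foci lie on the vertical axis through the center: (h, k ± c).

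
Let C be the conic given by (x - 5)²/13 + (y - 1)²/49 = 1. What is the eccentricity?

Center (5, 1). The larger denominator 49 sits under the y-term, so the major axis is vertical; a² = 49, b² = 13.
c² = a² - b² = 36, so c = 6.
e = c/a = 6/7.

e = 6/7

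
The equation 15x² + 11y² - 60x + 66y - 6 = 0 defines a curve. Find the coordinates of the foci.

(2, -5) and (2, -1)

Group: 15(x² - 4x) + 11(y² + 6y) = 6
Completing the square gives 15(x - 2)² + 11(y + 3)² = 6 + 60 + 99 = 165.
Divide through by 165 to get (x - 2)²/11 + (y + 3)²/15 = 1.
Ellipse, center (2, -3), major axis vertical; a² = 15, b² = 11.
c² = a² - b² = 15 - 11 = 4, so c = 2.
Foci lie on the vertical axis through the center: (h, k ± c).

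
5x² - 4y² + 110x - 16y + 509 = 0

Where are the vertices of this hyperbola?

Group: 5(x² + 22x) -4(y² + 4y) = -509
Complete the square: 5(x + 11)² -4(y + 2)² = -509 + 605 - 16 = 80
Divide through by 80 to get (x + 11)²/16 - (y + 2)²/20 = 1.
Hyperbola, center (-11, -2), transverse axis horizontal; a² = 16, b² = 20.
a = 4. Vertices at (h ± a, k).

(-15, -2) and (-7, -2)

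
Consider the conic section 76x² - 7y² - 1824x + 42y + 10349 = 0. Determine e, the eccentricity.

76(x² - 24x) -7(y² - 6y) = -10349
Complete the square: 76(x - 12)² -7(y - 3)² = -10349 + 10944 - 63 = 532
Dividing both sides by 532: (x - 12)²/7 - (y - 3)²/76 = 1
Hyperbola, center (12, 3), transverse axis horizontal; a² = 7, b² = 76.
c² = a² + b² = 83, so c = √83.
e = c/a = √83/√7 = √581/7.

e = √581/7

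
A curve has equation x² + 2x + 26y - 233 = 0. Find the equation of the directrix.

Only x is squared. Complete the square in x: (x + 1)² = -26(y - 9).
Vertex (-1, 9); 4p = -26 so p = -13/2. Opens down.
Directrix is the horizontal line y = k − p = 9 − (-13/2) = 31/2.

y = 31/2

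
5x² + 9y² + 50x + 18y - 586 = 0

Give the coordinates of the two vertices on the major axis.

Group the x- and y-terms: 5(x² + 10x) + 9(y² + 2y) = 586
5(x + 5)² + 9(y + 1)² = 586 + 125 + 9 = 720
Dividing both sides by 720: (x + 5)²/144 + (y + 1)²/80 = 1
Ellipse, center (-5, -1), major axis horizontal; a² = 144, b² = 80.
a = 12. Vertices at (h ± a, k).

(-17, -1) and (7, -1)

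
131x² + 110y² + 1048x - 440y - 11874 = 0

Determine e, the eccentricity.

e = √2751/131

Group the x- and y-terms: 131(x² + 8x) + 110(y² - 4y) = 11874
131(x + 4)² + 110(y - 2)² = 11874 + 2096 + 440 = 14410
Dividing both sides by 14410: (x + 4)²/110 + (y - 2)²/131 = 1
Ellipse, center (-4, 2), major axis vertical; a² = 131, b² = 110.
c² = a² - b² = 21, so c = √21.
e = c/a = √21/√131 = √2751/131.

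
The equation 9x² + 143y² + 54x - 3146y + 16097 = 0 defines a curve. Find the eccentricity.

Rearranging, 9(x² + 6x) + 143(y² - 22y) = -16097.
9(x + 3)² + 143(y - 11)² = -16097 + 81 + 17303 = 1287
Divide through by 1287 to get (x + 3)²/143 + (y - 11)²/9 = 1.
Ellipse, center (-3, 11), major axis horizontal; a² = 143, b² = 9.
c² = a² - b² = 134, so c = √134.
e = c/a = √134/√143 = √19162/143.

e = √19162/143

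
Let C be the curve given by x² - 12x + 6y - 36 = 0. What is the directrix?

Only x is squared. Complete the square in x: (x - 6)² = -6(y - 12).
Vertex (6, 12); 4p = -6 so p = -3/2. Opens down.
Directrix is the horizontal line y = k − p = 12 − (-3/2) = 27/2.

y = 27/2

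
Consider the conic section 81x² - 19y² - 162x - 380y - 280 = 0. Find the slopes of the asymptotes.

9√19/19 and -9√19/19

Group: 81(x² - 2x) -19(y² + 20y) = 280
Complete the square: 81(x - 1)² -19(y + 10)² = 280 + 81 - 1900 = -1539
Divide by -1539: (y + 10)²/81 - (x - 1)²/19 = 1
Hyperbola, center (1, -10), transverse axis vertical; a² = 81, b² = 19.
For a vertical hyperbola the asymptotes have slope ±a/b.
Here that is ±9/√19 = ±9√19/19.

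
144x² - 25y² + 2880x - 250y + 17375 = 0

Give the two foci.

Group the x- and y-terms: 144(x² + 20x) -25(y² + 10y) = -17375
Completing the square gives 144(x + 10)² -25(y + 5)² = -17375 + 14400 - 625 = -3600.
Divide through by -3600 to get (y + 5)²/144 - (x + 10)²/25 = 1.
Hyperbola, center (-10, -5), transverse axis vertical; a² = 144, b² = 25.
c² = a² + b² = 144 + 25 = 169, so c = 13.
Foci lie on the vertical axis through the center: (h, k ± c).

(-10, -18) and (-10, 8)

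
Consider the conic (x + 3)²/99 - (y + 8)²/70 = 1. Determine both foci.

(-16, -8) and (10, -8)

Center (-3, -8). The positive term is the x-term, so the transverse axis is horizontal; a² = 99, b² = 70.
c² = a² + b² = 99 + 70 = 169, so c = 13.
Foci lie on the horizontal axis through the center: (h ± c, k).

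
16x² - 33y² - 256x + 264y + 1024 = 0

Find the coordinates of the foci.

Collect terms: 16(x² - 16x) -33(y² - 8y) = -1024
Completing the square gives 16(x - 8)² -33(y - 4)² = -1024 + 1024 - 528 = -528.
Dividing both sides by -528: (y - 4)²/16 - (x - 8)²/33 = 1
Hyperbola, center (8, 4), transverse axis vertical; a² = 16, b² = 33.
c² = a² + b² = 16 + 33 = 49, so c = 7.
Foci lie on the vertical axis through the center: (h, k ± c).

(8, -3) and (8, 11)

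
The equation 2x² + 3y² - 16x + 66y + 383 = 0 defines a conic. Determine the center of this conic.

Rearranging, 2(x² - 8x) + 3(y² + 22y) = -383.
2(x - 4)² + 3(y + 11)² = -383 + 32 + 363 = 12
Divide by 12: (x - 4)²/6 + (y + 11)²/4 = 1
Ellipse with center (4, -11).

(4, -11)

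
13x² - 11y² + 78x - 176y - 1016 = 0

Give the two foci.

(-3 - 6√2, -8) and (-3 + 6√2, -8)

Group the x- and y-terms: 13(x² + 6x) -11(y² + 16y) = 1016
Completing the square gives 13(x + 3)² -11(y + 8)² = 1016 + 117 - 704 = 429.
Dividing both sides by 429: (x + 3)²/33 - (y + 8)²/39 = 1
Hyperbola, center (-3, -8), transverse axis horizontal; a² = 33, b² = 39.
c² = a² + b² = 33 + 39 = 72, so c = 6√2.
Foci lie on the horizontal axis through the center: (h ± c, k).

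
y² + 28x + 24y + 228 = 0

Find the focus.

Only y is squared. Complete the square in y: (y + 12)² = -28(x + 3).
Vertex (-3, -12); 4p = -28 so p = -7. Opens left.
Focus is p units from the vertex along the axis: (h + p, k).

(-10, -12)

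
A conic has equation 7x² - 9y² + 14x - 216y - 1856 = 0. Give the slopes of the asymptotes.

Group: 7(x² + 2x) -9(y² + 24y) = 1856
Completing the square gives 7(x + 1)² -9(y + 12)² = 1856 + 7 - 1296 = 567.
Dividing both sides by 567: (x + 1)²/81 - (y + 12)²/63 = 1
Hyperbola, center (-1, -12), transverse axis horizontal; a² = 81, b² = 63.
For a horizontal hyperbola the asymptotes have slope ±b/a.
Here that is ±3√7/9 = ±√7/3.

√7/3 and -√7/3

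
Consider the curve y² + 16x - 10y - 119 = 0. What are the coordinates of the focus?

Only y is squared. Complete the square in y: (y - 5)² = -16(x - 9).
Vertex (9, 5); 4p = -16 so p = -4. Opens left.
Focus is p units from the vertex along the axis: (h + p, k).

(5, 5)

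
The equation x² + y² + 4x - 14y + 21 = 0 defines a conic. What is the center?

Rearranging, (x² + 4x) + (y² - 14y) = -21.
(x + 2)² + (y - 7)² = -21 + 4 + 49 = 32
So (x + 2)² + (y - 7)² = 32.
Circle centered at (-2, 7) with r² = 32.

(-2, 7)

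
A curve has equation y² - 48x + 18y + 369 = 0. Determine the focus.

(18, -9)

Only y is squared. Complete the square in y: (y + 9)² = 48(x - 6).
Vertex (6, -9); 4p = 48 so p = 12. Opens right.
Focus is p units from the vertex along the axis: (h + p, k).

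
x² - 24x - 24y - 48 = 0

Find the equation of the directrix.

y = -14

Only x is squared. Complete the square in x: (x - 12)² = 24(y + 8).
Vertex (12, -8); 4p = 24 so p = 6. Opens up.
Directrix is the horizontal line y = k − p = -8 − (6) = -14.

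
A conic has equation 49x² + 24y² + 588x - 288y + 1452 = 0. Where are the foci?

(-6, 1) and (-6, 11)

Rearranging, 49(x² + 12x) + 24(y² - 12y) = -1452.
Complete the square in x and y: 49(x + 6)² + 24(y - 6)² = -1452 + 1764 + 864 = 1176
Dividing both sides by 1176: (x + 6)²/24 + (y - 6)²/49 = 1
Ellipse, center (-6, 6), major axis vertical; a² = 49, b² = 24.
c² = a² - b² = 49 - 24 = 25, so c = 5.
Foci lie on the vertical axis through the center: (h, k ± c).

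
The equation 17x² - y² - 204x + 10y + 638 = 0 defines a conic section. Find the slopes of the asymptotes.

17(x² - 12x) -(y² - 10y) = -638
17(x - 6)² -(y - 5)² = -638 + 612 - 25 = -51
Divide through by -51 to get (y - 5)²/51 - (x - 6)²/3 = 1.
Hyperbola, center (6, 5), transverse axis vertical; a² = 51, b² = 3.
For a vertical hyperbola the asymptotes have slope ±a/b.
Here that is ±√51/√3 = ±√17.

√17 and -√17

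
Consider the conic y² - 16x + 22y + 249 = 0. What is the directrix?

x = 4

Only y is squared. Complete the square in y: (y + 11)² = 16(x - 8).
Vertex (8, -11); 4p = 16 so p = 4. Opens right.
Directrix is the vertical line x = h − p = 8 − (4) = 4.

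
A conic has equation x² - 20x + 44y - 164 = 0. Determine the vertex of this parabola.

(10, 6)

Only x is squared. Complete the square in x: (x - 10)² = -44(y - 6).
Vertex (10, 6); 4p = -44 so p = -11. Opens down.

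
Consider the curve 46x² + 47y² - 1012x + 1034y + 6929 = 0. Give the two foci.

Group: 46(x² - 22x) + 47(y² + 22y) = -6929
Complete the square: 46(x - 11)² + 47(y + 11)² = -6929 + 5566 + 5687 = 4324
Dividing both sides by 4324: (x - 11)²/94 + (y + 11)²/92 = 1
Ellipse, center (11, -11), major axis horizontal; a² = 94, b² = 92.
c² = a² - b² = 94 - 92 = 2, so c = √2.
Foci lie on the horizontal axis through the center: (h ± c, k).

(11 - √2, -11) and (11 + √2, -11)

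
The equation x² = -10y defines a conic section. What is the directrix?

y = 5/2

Vertex (0, 0); 4p = -10 so p = -5/2. Opens down.
Directrix is the horizontal line y = k − p = 0 − (-5/2) = 5/2.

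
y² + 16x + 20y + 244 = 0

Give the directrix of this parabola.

Only y is squared. Complete the square in y: (y + 10)² = -16(x + 9).
Vertex (-9, -10); 4p = -16 so p = -4. Opens left.
Directrix is the vertical line x = h − p = -9 − (-4) = -5.

x = -5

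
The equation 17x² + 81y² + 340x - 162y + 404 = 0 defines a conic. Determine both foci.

Collect terms: 17(x² + 20x) + 81(y² - 2y) = -404
Complete the square: 17(x + 10)² + 81(y - 1)² = -404 + 1700 + 81 = 1377
Divide through by 1377 to get (x + 10)²/81 + (y - 1)²/17 = 1.
Ellipse, center (-10, 1), major axis horizontal; a² = 81, b² = 17.
c² = a² - b² = 81 - 17 = 64, so c = 8.
Foci lie on the horizontal axis through the center: (h ± c, k).

(-18, 1) and (-2, 1)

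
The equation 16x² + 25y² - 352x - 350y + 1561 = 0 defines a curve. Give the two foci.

Collect terms: 16(x² - 22x) + 25(y² - 14y) = -1561
Complete the square in x and y: 16(x - 11)² + 25(y - 7)² = -1561 + 1936 + 1225 = 1600
Divide through by 1600 to get (x - 11)²/100 + (y - 7)²/64 = 1.
Ellipse, center (11, 7), major axis horizontal; a² = 100, b² = 64.
c² = a² - b² = 100 - 64 = 36, so c = 6.
Foci lie on the horizontal axis through the center: (h ± c, k).

(5, 7) and (17, 7)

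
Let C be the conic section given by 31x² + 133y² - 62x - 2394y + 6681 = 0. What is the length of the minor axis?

Group: 31(x² - 2x) + 133(y² - 18y) = -6681
Complete the square: 31(x - 1)² + 133(y - 9)² = -6681 + 31 + 10773 = 4123
Dividing both sides by 4123: (x - 1)²/133 + (y - 9)²/31 = 1
Ellipse, center (1, 9), major axis horizontal; a² = 133, b² = 31.
b² = 31 so b = √31; the minor axis has length 2b = 2√31.

2√31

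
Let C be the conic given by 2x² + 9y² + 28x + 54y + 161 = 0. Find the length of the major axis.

6

2(x² + 14x) + 9(y² + 6y) = -161
Complete the square: 2(x + 7)² + 9(y + 3)² = -161 + 98 + 81 = 18
Dividing both sides by 18: (x + 7)²/9 + (y + 3)²/2 = 1
Ellipse, center (-7, -3), major axis horizontal; a² = 9, b² = 2.
a² = 9 so a = 3; the major axis has length 2a = 6.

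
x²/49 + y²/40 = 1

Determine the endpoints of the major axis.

Center (0, 0). The larger denominator 49 sits under the x-term, so the major axis is horizontal; a² = 49, b² = 40.
a = 7. Vertices at (h ± a, k).

(-7, 0) and (7, 0)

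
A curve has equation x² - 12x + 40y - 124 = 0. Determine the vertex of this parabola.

(6, 4)

Only x is squared. Complete the square in x: (x - 6)² = -40(y - 4).
Vertex (6, 4); 4p = -40 so p = -10. Opens down.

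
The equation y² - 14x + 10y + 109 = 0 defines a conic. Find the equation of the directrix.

Only y is squared. Complete the square in y: (y + 5)² = 14(x - 6).
Vertex (6, -5); 4p = 14 so p = 7/2. Opens right.
Directrix is the vertical line x = h − p = 6 − (7/2) = 5/2.

x = 5/2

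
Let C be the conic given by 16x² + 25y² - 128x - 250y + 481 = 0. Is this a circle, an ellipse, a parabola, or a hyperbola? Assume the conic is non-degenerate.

ellipse

No xy term. Coefficients of x² and y² are A = 16, C = 25.
A and C have the same sign but A ≠ C ⇒ ellipse.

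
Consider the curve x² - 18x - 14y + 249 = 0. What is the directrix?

Only x is squared. Complete the square in x: (x - 9)² = 14(y - 12).
Vertex (9, 12); 4p = 14 so p = 7/2. Opens up.
Directrix is the horizontal line y = k − p = 12 − (7/2) = 17/2.

y = 17/2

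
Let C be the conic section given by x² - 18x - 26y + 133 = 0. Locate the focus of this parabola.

(9, 17/2)

Only x is squared. Complete the square in x: (x - 9)² = 26(y - 2).
Vertex (9, 2); 4p = 26 so p = 13/2. Opens up.
Focus is p units from the vertex along the axis: (h, k + p).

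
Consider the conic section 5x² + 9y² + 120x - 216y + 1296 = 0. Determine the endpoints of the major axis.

(-24, 12) and (0, 12)

Collect terms: 5(x² + 24x) + 9(y² - 24y) = -1296
Completing the square gives 5(x + 12)² + 9(y - 12)² = -1296 + 720 + 1296 = 720.
Divide through by 720 to get (x + 12)²/144 + (y - 12)²/80 = 1.
Ellipse, center (-12, 12), major axis horizontal; a² = 144, b² = 80.
a = 12. Vertices at (h ± a, k).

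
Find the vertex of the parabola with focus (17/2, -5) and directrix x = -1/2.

The vertex is the midpoint between the focus and the directrix along the axis of symmetry.
Axis is horizontal (directrix is vertical). Vertex x-coordinate = (17/2 + (-1/2))/2 = 4; y-coordinate = -5.

(4, -5)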